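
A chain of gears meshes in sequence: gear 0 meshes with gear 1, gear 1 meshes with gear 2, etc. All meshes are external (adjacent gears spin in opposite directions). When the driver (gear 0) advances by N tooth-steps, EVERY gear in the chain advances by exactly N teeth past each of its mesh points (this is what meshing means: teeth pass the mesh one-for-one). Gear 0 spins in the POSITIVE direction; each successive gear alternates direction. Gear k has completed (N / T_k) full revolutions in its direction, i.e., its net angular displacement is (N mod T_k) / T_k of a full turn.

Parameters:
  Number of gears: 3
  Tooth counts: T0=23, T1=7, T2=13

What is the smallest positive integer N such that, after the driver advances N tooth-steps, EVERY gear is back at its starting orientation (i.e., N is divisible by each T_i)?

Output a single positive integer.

Answer: 2093

Derivation:
Gear k returns to start when N is a multiple of T_k.
All gears at start simultaneously when N is a common multiple of [23, 7, 13]; the smallest such N is lcm(23, 7, 13).
Start: lcm = T0 = 23
Fold in T1=7: gcd(23, 7) = 1; lcm(23, 7) = 23 * 7 / 1 = 161 / 1 = 161
Fold in T2=13: gcd(161, 13) = 1; lcm(161, 13) = 161 * 13 / 1 = 2093 / 1 = 2093
Full cycle length = 2093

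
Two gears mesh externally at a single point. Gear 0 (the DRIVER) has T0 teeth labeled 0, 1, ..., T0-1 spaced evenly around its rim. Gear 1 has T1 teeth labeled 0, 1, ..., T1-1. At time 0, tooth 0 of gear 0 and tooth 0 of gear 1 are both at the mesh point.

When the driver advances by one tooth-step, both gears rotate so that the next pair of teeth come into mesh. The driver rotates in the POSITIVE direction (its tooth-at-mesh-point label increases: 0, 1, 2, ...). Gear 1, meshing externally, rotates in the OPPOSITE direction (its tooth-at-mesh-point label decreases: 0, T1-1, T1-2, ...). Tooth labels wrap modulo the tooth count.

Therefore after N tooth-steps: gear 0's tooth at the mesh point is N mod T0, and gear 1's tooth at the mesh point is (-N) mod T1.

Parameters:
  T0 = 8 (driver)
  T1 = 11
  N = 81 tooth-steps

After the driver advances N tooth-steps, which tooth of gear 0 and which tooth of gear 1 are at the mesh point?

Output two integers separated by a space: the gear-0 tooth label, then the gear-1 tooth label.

Gear 0 (driver, T0=8): tooth at mesh = N mod T0
  81 = 10 * 8 + 1, so 81 mod 8 = 1
  gear 0 tooth = 1
Gear 1 (driven, T1=11): tooth at mesh = (-N) mod T1
  81 = 7 * 11 + 4, so 81 mod 11 = 4
  (-81) mod 11 = (-4) mod 11 = 11 - 4 = 7
Mesh after 81 steps: gear-0 tooth 1 meets gear-1 tooth 7

Answer: 1 7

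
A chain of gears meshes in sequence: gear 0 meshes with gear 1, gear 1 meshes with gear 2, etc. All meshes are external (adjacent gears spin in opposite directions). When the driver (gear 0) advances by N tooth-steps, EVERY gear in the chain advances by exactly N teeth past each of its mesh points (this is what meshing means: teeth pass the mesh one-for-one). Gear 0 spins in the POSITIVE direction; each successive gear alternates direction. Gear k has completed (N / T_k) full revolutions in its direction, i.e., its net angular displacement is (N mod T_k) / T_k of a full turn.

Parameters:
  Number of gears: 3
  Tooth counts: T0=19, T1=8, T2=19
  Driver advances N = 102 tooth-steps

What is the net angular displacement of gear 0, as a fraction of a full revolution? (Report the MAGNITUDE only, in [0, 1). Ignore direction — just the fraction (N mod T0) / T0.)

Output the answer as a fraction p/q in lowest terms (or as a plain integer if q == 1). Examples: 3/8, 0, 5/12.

Chain of 3 gears, tooth counts: [19, 8, 19]
  gear 0: T0=19, direction=positive, advance = 102 mod 19 = 7 teeth = 7/19 turn
  gear 1: T1=8, direction=negative, advance = 102 mod 8 = 6 teeth = 6/8 turn
  gear 2: T2=19, direction=positive, advance = 102 mod 19 = 7 teeth = 7/19 turn
Gear 0: 102 mod 19 = 7
Fraction = 7 / 19 = 7/19 (gcd(7,19)=1) = 7/19

Answer: 7/19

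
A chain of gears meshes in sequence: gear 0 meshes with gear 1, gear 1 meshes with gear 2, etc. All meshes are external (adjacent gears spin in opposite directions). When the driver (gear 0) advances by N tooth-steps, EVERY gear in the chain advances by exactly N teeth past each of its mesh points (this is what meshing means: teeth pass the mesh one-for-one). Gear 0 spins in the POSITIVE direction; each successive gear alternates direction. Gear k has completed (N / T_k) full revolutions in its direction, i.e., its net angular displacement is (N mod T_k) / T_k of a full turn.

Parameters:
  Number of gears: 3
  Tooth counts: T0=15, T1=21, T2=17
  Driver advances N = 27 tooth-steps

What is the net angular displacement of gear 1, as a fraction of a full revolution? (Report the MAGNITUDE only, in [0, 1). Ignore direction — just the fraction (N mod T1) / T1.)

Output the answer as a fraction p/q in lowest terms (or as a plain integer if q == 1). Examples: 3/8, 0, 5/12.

Answer: 2/7

Derivation:
Chain of 3 gears, tooth counts: [15, 21, 17]
  gear 0: T0=15, direction=positive, advance = 27 mod 15 = 12 teeth = 12/15 turn
  gear 1: T1=21, direction=negative, advance = 27 mod 21 = 6 teeth = 6/21 turn
  gear 2: T2=17, direction=positive, advance = 27 mod 17 = 10 teeth = 10/17 turn
Gear 1: 27 mod 21 = 6
Fraction = 6 / 21 = 2/7 (gcd(6,21)=3) = 2/7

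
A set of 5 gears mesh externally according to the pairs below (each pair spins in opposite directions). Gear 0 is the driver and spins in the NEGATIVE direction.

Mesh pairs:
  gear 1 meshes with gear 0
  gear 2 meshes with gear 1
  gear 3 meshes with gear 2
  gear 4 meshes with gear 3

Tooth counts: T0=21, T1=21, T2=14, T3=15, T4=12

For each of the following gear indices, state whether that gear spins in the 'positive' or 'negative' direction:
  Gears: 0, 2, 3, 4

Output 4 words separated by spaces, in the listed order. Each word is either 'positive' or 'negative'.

Gear 0 (driver): negative (depth 0)
  gear 1: meshes with gear 0 -> depth 1 -> positive (opposite of gear 0)
  gear 2: meshes with gear 1 -> depth 2 -> negative (opposite of gear 1)
  gear 3: meshes with gear 2 -> depth 3 -> positive (opposite of gear 2)
  gear 4: meshes with gear 3 -> depth 4 -> negative (opposite of gear 3)
Queried indices 0, 2, 3, 4 -> negative, negative, positive, negative

Answer: negative negative positive negative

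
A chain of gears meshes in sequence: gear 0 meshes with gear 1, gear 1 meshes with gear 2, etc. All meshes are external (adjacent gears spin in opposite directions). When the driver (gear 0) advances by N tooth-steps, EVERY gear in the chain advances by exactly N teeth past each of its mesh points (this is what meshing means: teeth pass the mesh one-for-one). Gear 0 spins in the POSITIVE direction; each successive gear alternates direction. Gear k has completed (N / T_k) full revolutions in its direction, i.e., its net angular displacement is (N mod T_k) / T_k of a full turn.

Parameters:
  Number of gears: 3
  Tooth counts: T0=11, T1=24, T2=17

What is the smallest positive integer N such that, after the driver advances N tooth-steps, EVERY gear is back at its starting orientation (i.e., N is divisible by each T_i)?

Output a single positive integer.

Answer: 4488

Derivation:
Gear k returns to start when N is a multiple of T_k.
All gears at start simultaneously when N is a common multiple of [11, 24, 17]; the smallest such N is lcm(11, 24, 17).
Start: lcm = T0 = 11
Fold in T1=24: gcd(11, 24) = 1; lcm(11, 24) = 11 * 24 / 1 = 264 / 1 = 264
Fold in T2=17: gcd(264, 17) = 1; lcm(264, 17) = 264 * 17 / 1 = 4488 / 1 = 4488
Full cycle length = 4488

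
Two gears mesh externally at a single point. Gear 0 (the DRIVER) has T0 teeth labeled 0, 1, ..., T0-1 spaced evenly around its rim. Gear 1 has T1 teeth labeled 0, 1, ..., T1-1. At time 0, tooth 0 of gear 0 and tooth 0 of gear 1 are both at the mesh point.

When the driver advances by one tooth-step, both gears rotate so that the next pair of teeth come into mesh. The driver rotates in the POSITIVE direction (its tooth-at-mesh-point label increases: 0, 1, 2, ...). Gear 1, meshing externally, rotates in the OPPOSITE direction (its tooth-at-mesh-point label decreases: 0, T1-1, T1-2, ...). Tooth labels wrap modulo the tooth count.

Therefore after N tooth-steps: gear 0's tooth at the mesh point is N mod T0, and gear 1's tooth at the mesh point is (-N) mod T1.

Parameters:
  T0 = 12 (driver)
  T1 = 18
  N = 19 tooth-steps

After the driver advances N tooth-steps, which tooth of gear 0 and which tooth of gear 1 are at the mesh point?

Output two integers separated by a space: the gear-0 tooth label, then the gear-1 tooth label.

Gear 0 (driver, T0=12): tooth at mesh = N mod T0
  19 = 1 * 12 + 7, so 19 mod 12 = 7
  gear 0 tooth = 7
Gear 1 (driven, T1=18): tooth at mesh = (-N) mod T1
  19 = 1 * 18 + 1, so 19 mod 18 = 1
  (-19) mod 18 = (-1) mod 18 = 18 - 1 = 17
Mesh after 19 steps: gear-0 tooth 7 meets gear-1 tooth 17

Answer: 7 17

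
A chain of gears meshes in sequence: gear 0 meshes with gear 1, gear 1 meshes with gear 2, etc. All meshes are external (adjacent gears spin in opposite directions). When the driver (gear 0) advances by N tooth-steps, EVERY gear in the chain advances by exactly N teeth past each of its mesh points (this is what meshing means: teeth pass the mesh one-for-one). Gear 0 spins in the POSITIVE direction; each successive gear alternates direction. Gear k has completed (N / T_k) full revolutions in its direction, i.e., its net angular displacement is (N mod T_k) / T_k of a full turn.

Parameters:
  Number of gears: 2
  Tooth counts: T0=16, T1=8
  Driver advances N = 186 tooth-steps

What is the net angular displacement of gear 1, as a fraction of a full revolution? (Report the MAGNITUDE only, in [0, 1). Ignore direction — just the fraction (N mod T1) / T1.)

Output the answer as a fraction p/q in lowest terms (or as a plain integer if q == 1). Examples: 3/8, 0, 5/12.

Answer: 1/4

Derivation:
Chain of 2 gears, tooth counts: [16, 8]
  gear 0: T0=16, direction=positive, advance = 186 mod 16 = 10 teeth = 10/16 turn
  gear 1: T1=8, direction=negative, advance = 186 mod 8 = 2 teeth = 2/8 turn
Gear 1: 186 mod 8 = 2
Fraction = 2 / 8 = 1/4 (gcd(2,8)=2) = 1/4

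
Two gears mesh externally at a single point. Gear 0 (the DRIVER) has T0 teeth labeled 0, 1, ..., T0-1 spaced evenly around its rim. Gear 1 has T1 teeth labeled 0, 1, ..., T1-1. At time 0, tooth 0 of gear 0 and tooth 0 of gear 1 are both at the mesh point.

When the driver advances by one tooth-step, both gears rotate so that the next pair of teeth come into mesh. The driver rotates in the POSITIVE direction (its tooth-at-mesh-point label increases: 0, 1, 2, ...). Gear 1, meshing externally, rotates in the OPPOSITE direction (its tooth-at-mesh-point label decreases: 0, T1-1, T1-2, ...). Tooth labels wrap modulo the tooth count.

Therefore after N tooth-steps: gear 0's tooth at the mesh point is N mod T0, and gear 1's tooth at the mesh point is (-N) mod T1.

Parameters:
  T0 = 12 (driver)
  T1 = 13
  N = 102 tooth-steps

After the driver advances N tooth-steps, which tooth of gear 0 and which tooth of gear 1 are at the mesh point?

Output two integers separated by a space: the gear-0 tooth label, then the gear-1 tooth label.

Gear 0 (driver, T0=12): tooth at mesh = N mod T0
  102 = 8 * 12 + 6, so 102 mod 12 = 6
  gear 0 tooth = 6
Gear 1 (driven, T1=13): tooth at mesh = (-N) mod T1
  102 = 7 * 13 + 11, so 102 mod 13 = 11
  (-102) mod 13 = (-11) mod 13 = 13 - 11 = 2
Mesh after 102 steps: gear-0 tooth 6 meets gear-1 tooth 2

Answer: 6 2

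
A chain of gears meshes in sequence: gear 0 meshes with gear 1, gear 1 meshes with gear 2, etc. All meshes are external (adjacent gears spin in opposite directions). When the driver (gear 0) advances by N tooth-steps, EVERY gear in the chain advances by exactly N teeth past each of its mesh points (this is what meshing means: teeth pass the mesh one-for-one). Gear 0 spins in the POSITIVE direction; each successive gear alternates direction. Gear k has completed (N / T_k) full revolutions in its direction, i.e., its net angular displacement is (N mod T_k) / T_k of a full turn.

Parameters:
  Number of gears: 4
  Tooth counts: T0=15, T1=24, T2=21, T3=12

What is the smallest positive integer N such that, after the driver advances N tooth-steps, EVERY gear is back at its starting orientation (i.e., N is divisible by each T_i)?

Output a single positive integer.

Answer: 840

Derivation:
Gear k returns to start when N is a multiple of T_k.
All gears at start simultaneously when N is a common multiple of [15, 24, 21, 12]; the smallest such N is lcm(15, 24, 21, 12).
Start: lcm = T0 = 15
Fold in T1=24: gcd(15, 24) = 3; lcm(15, 24) = 15 * 24 / 3 = 360 / 3 = 120
Fold in T2=21: gcd(120, 21) = 3; lcm(120, 21) = 120 * 21 / 3 = 2520 / 3 = 840
Fold in T3=12: gcd(840, 12) = 12; lcm(840, 12) = 840 * 12 / 12 = 10080 / 12 = 840
Full cycle length = 840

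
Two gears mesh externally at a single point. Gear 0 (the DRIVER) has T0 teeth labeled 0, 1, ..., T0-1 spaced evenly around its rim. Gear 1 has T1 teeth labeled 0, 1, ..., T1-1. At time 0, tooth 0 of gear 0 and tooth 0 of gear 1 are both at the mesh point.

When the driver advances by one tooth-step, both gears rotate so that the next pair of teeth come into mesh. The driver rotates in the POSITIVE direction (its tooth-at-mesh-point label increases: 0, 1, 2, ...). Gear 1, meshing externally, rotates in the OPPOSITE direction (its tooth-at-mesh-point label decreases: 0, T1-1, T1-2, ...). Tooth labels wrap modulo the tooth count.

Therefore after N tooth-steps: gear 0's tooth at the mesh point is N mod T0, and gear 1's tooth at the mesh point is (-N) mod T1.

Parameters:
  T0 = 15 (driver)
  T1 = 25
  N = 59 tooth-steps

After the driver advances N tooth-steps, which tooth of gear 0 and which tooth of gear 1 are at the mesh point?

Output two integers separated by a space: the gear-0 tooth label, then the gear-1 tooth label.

Gear 0 (driver, T0=15): tooth at mesh = N mod T0
  59 = 3 * 15 + 14, so 59 mod 15 = 14
  gear 0 tooth = 14
Gear 1 (driven, T1=25): tooth at mesh = (-N) mod T1
  59 = 2 * 25 + 9, so 59 mod 25 = 9
  (-59) mod 25 = (-9) mod 25 = 25 - 9 = 16
Mesh after 59 steps: gear-0 tooth 14 meets gear-1 tooth 16

Answer: 14 16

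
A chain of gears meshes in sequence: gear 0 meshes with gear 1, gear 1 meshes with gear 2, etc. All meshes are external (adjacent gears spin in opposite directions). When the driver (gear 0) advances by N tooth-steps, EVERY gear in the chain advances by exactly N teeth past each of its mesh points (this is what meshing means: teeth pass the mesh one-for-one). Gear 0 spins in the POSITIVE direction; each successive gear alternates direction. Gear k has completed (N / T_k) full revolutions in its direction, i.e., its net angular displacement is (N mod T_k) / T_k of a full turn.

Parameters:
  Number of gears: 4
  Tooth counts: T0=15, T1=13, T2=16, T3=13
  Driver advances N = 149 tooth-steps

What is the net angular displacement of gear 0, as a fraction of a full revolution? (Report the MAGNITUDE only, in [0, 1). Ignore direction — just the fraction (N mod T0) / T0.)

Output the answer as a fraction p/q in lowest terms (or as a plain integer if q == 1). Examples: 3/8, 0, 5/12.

Answer: 14/15

Derivation:
Chain of 4 gears, tooth counts: [15, 13, 16, 13]
  gear 0: T0=15, direction=positive, advance = 149 mod 15 = 14 teeth = 14/15 turn
  gear 1: T1=13, direction=negative, advance = 149 mod 13 = 6 teeth = 6/13 turn
  gear 2: T2=16, direction=positive, advance = 149 mod 16 = 5 teeth = 5/16 turn
  gear 3: T3=13, direction=negative, advance = 149 mod 13 = 6 teeth = 6/13 turn
Gear 0: 149 mod 15 = 14
Fraction = 14 / 15 = 14/15 (gcd(14,15)=1) = 14/15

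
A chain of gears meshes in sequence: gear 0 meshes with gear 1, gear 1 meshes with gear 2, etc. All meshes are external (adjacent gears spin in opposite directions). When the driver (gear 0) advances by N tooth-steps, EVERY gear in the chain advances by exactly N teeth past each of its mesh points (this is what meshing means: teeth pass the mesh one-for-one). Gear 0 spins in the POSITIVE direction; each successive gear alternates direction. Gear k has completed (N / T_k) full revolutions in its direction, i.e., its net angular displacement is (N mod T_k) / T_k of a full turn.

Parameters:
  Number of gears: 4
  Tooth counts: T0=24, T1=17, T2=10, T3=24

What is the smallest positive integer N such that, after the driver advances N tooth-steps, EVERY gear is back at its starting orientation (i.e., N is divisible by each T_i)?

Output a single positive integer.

Gear k returns to start when N is a multiple of T_k.
All gears at start simultaneously when N is a common multiple of [24, 17, 10, 24]; the smallest such N is lcm(24, 17, 10, 24).
Start: lcm = T0 = 24
Fold in T1=17: gcd(24, 17) = 1; lcm(24, 17) = 24 * 17 / 1 = 408 / 1 = 408
Fold in T2=10: gcd(408, 10) = 2; lcm(408, 10) = 408 * 10 / 2 = 4080 / 2 = 2040
Fold in T3=24: gcd(2040, 24) = 24; lcm(2040, 24) = 2040 * 24 / 24 = 48960 / 24 = 2040
Full cycle length = 2040

Answer: 2040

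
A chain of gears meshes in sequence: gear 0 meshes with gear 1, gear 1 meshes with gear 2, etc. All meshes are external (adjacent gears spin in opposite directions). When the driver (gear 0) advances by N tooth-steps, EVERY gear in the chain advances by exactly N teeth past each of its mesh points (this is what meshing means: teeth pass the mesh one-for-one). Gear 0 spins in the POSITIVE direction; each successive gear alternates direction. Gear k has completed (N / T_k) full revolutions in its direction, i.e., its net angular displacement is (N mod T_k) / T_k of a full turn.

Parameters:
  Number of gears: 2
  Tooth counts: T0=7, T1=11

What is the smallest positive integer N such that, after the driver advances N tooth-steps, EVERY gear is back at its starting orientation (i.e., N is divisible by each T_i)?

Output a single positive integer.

Answer: 77

Derivation:
Gear k returns to start when N is a multiple of T_k.
All gears at start simultaneously when N is a common multiple of [7, 11]; the smallest such N is lcm(7, 11).
Start: lcm = T0 = 7
Fold in T1=11: gcd(7, 11) = 1; lcm(7, 11) = 7 * 11 / 1 = 77 / 1 = 77
Full cycle length = 77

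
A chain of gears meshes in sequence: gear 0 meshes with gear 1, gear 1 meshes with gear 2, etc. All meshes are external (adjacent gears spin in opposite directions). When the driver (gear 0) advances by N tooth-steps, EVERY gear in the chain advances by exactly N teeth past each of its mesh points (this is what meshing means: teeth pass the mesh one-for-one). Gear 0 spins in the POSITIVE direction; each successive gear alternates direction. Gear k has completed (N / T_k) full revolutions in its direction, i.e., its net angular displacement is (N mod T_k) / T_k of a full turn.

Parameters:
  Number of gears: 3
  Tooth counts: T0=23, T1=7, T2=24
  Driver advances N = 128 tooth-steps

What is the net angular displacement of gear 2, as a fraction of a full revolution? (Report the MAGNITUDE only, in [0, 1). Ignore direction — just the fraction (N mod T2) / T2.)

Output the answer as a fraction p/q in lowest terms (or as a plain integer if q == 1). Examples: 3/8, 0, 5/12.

Answer: 1/3

Derivation:
Chain of 3 gears, tooth counts: [23, 7, 24]
  gear 0: T0=23, direction=positive, advance = 128 mod 23 = 13 teeth = 13/23 turn
  gear 1: T1=7, direction=negative, advance = 128 mod 7 = 2 teeth = 2/7 turn
  gear 2: T2=24, direction=positive, advance = 128 mod 24 = 8 teeth = 8/24 turn
Gear 2: 128 mod 24 = 8
Fraction = 8 / 24 = 1/3 (gcd(8,24)=8) = 1/3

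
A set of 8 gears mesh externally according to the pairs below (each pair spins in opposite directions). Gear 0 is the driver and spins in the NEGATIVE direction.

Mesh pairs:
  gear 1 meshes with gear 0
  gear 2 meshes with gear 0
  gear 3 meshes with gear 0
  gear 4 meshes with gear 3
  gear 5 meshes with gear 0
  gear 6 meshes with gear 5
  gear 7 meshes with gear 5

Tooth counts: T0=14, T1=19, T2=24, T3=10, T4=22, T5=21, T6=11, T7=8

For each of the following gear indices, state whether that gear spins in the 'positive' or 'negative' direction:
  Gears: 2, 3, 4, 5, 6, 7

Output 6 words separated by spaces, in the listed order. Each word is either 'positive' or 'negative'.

Gear 0 (driver): negative (depth 0)
  gear 1: meshes with gear 0 -> depth 1 -> positive (opposite of gear 0)
  gear 2: meshes with gear 0 -> depth 1 -> positive (opposite of gear 0)
  gear 3: meshes with gear 0 -> depth 1 -> positive (opposite of gear 0)
  gear 4: meshes with gear 3 -> depth 2 -> negative (opposite of gear 3)
  gear 5: meshes with gear 0 -> depth 1 -> positive (opposite of gear 0)
  gear 6: meshes with gear 5 -> depth 2 -> negative (opposite of gear 5)
  gear 7: meshes with gear 5 -> depth 2 -> negative (opposite of gear 5)
Queried indices 2, 3, 4, 5, 6, 7 -> positive, positive, negative, positive, negative, negative

Answer: positive positive negative positive negative negative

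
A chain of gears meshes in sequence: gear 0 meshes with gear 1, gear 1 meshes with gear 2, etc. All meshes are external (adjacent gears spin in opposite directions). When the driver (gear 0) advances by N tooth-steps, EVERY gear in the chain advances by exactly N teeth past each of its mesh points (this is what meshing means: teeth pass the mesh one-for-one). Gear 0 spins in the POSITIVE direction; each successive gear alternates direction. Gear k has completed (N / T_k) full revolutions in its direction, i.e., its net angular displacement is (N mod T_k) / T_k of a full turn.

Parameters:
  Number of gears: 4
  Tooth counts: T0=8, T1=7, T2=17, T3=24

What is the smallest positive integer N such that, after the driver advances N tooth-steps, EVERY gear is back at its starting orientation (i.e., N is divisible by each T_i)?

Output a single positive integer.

Gear k returns to start when N is a multiple of T_k.
All gears at start simultaneously when N is a common multiple of [8, 7, 17, 24]; the smallest such N is lcm(8, 7, 17, 24).
Start: lcm = T0 = 8
Fold in T1=7: gcd(8, 7) = 1; lcm(8, 7) = 8 * 7 / 1 = 56 / 1 = 56
Fold in T2=17: gcd(56, 17) = 1; lcm(56, 17) = 56 * 17 / 1 = 952 / 1 = 952
Fold in T3=24: gcd(952, 24) = 8; lcm(952, 24) = 952 * 24 / 8 = 22848 / 8 = 2856
Full cycle length = 2856

Answer: 2856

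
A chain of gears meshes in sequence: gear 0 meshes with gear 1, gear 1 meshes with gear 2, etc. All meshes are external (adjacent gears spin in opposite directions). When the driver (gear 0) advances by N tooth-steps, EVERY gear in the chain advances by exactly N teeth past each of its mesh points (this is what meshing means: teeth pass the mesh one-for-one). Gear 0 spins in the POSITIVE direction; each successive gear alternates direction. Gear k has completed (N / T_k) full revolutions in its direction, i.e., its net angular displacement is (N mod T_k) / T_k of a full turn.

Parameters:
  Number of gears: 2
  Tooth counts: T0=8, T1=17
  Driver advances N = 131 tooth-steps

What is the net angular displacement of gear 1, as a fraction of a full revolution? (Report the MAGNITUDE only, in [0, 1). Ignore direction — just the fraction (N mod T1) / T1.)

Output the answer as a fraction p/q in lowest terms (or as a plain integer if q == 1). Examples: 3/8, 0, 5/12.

Answer: 12/17

Derivation:
Chain of 2 gears, tooth counts: [8, 17]
  gear 0: T0=8, direction=positive, advance = 131 mod 8 = 3 teeth = 3/8 turn
  gear 1: T1=17, direction=negative, advance = 131 mod 17 = 12 teeth = 12/17 turn
Gear 1: 131 mod 17 = 12
Fraction = 12 / 17 = 12/17 (gcd(12,17)=1) = 12/17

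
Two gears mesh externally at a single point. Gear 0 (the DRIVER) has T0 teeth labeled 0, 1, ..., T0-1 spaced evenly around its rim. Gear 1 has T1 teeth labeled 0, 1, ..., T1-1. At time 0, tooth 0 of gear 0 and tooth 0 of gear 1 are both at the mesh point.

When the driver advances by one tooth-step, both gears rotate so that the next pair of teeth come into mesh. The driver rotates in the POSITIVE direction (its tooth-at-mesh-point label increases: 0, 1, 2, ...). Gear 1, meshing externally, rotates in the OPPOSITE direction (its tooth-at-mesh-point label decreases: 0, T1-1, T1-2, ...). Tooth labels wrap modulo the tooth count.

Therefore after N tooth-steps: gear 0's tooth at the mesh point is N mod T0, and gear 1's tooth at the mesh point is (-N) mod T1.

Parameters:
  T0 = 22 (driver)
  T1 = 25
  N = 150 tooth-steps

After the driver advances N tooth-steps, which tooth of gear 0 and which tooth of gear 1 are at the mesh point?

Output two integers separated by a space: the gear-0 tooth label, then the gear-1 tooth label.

Gear 0 (driver, T0=22): tooth at mesh = N mod T0
  150 = 6 * 22 + 18, so 150 mod 22 = 18
  gear 0 tooth = 18
Gear 1 (driven, T1=25): tooth at mesh = (-N) mod T1
  150 = 6 * 25 + 0, so 150 mod 25 = 0
  (-150) mod 25 = 0
Mesh after 150 steps: gear-0 tooth 18 meets gear-1 tooth 0

Answer: 18 0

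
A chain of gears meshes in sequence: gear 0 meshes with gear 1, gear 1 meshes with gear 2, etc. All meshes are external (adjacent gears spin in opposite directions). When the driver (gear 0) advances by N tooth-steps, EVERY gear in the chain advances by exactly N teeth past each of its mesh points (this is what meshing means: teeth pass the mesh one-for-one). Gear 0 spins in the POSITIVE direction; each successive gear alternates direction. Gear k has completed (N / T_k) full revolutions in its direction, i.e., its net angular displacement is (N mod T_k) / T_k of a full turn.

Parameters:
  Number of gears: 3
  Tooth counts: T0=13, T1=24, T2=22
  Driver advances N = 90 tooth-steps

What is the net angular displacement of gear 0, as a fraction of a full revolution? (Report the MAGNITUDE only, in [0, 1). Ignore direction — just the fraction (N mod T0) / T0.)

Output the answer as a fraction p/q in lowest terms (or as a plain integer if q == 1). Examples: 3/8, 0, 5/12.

Chain of 3 gears, tooth counts: [13, 24, 22]
  gear 0: T0=13, direction=positive, advance = 90 mod 13 = 12 teeth = 12/13 turn
  gear 1: T1=24, direction=negative, advance = 90 mod 24 = 18 teeth = 18/24 turn
  gear 2: T2=22, direction=positive, advance = 90 mod 22 = 2 teeth = 2/22 turn
Gear 0: 90 mod 13 = 12
Fraction = 12 / 13 = 12/13 (gcd(12,13)=1) = 12/13

Answer: 12/13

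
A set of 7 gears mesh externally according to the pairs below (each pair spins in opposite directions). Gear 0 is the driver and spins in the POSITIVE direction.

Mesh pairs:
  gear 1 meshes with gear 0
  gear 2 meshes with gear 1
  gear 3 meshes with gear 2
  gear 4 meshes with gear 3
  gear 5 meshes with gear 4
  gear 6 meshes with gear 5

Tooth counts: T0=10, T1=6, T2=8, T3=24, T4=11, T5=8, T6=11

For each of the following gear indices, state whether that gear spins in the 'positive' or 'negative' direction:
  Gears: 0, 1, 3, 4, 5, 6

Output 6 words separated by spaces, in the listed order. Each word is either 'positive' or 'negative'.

Gear 0 (driver): positive (depth 0)
  gear 1: meshes with gear 0 -> depth 1 -> negative (opposite of gear 0)
  gear 2: meshes with gear 1 -> depth 2 -> positive (opposite of gear 1)
  gear 3: meshes with gear 2 -> depth 3 -> negative (opposite of gear 2)
  gear 4: meshes with gear 3 -> depth 4 -> positive (opposite of gear 3)
  gear 5: meshes with gear 4 -> depth 5 -> negative (opposite of gear 4)
  gear 6: meshes with gear 5 -> depth 6 -> positive (opposite of gear 5)
Queried indices 0, 1, 3, 4, 5, 6 -> positive, negative, negative, positive, negative, positive

Answer: positive negative negative positive negative positive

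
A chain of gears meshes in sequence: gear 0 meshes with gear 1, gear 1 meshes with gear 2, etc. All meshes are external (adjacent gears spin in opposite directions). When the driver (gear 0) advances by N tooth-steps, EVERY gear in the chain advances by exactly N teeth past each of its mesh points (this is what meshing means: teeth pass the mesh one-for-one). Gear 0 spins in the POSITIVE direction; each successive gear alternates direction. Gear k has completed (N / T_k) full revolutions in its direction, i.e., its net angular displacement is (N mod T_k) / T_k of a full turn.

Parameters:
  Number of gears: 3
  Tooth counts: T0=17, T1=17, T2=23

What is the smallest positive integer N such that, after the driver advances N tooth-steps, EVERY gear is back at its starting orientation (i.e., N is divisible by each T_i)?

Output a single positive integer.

Gear k returns to start when N is a multiple of T_k.
All gears at start simultaneously when N is a common multiple of [17, 17, 23]; the smallest such N is lcm(17, 17, 23).
Start: lcm = T0 = 17
Fold in T1=17: gcd(17, 17) = 17; lcm(17, 17) = 17 * 17 / 17 = 289 / 17 = 17
Fold in T2=23: gcd(17, 23) = 1; lcm(17, 23) = 17 * 23 / 1 = 391 / 1 = 391
Full cycle length = 391

Answer: 391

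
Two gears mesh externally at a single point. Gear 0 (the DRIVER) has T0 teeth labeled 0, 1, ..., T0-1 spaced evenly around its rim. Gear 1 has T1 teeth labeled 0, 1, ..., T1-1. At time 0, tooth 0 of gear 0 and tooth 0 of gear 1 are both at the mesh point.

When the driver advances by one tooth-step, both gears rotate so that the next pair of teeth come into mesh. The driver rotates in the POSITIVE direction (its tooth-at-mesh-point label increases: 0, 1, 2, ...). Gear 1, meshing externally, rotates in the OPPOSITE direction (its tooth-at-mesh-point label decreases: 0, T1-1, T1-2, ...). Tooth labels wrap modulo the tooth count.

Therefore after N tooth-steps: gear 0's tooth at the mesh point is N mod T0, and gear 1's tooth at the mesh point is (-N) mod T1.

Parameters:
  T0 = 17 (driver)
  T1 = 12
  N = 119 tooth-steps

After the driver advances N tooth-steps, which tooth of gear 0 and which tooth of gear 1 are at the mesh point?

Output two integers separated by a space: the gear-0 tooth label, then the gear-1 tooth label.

Answer: 0 1

Derivation:
Gear 0 (driver, T0=17): tooth at mesh = N mod T0
  119 = 7 * 17 + 0, so 119 mod 17 = 0
  gear 0 tooth = 0
Gear 1 (driven, T1=12): tooth at mesh = (-N) mod T1
  119 = 9 * 12 + 11, so 119 mod 12 = 11
  (-119) mod 12 = (-11) mod 12 = 12 - 11 = 1
Mesh after 119 steps: gear-0 tooth 0 meets gear-1 tooth 1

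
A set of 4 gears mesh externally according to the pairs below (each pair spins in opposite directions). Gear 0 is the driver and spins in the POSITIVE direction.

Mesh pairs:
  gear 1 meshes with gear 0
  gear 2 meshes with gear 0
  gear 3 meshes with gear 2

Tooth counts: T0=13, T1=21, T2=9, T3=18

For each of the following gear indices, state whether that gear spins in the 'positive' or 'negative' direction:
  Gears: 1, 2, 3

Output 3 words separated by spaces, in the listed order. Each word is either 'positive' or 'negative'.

Gear 0 (driver): positive (depth 0)
  gear 1: meshes with gear 0 -> depth 1 -> negative (opposite of gear 0)
  gear 2: meshes with gear 0 -> depth 1 -> negative (opposite of gear 0)
  gear 3: meshes with gear 2 -> depth 2 -> positive (opposite of gear 2)
Queried indices 1, 2, 3 -> negative, negative, positive

Answer: negative negative positive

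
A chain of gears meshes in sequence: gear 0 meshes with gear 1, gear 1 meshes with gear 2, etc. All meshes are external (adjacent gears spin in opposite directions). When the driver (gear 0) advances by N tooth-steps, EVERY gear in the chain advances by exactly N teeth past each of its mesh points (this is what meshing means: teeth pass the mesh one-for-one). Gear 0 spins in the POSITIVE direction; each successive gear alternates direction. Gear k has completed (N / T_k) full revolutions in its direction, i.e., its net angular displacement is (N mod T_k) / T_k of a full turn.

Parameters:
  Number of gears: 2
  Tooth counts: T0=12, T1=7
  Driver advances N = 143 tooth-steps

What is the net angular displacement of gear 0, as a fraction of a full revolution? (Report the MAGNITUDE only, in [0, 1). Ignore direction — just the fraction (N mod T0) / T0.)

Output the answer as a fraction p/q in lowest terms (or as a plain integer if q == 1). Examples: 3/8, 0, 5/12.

Chain of 2 gears, tooth counts: [12, 7]
  gear 0: T0=12, direction=positive, advance = 143 mod 12 = 11 teeth = 11/12 turn
  gear 1: T1=7, direction=negative, advance = 143 mod 7 = 3 teeth = 3/7 turn
Gear 0: 143 mod 12 = 11
Fraction = 11 / 12 = 11/12 (gcd(11,12)=1) = 11/12

Answer: 11/12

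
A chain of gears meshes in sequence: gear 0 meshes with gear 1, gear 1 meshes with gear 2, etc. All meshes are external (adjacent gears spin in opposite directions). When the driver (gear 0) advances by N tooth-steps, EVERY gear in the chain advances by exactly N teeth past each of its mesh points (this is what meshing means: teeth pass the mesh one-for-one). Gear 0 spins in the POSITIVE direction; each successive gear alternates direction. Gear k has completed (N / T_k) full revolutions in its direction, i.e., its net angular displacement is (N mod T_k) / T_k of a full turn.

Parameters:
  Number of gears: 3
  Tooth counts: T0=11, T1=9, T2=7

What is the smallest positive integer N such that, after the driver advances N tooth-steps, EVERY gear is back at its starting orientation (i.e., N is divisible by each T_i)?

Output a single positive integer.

Answer: 693

Derivation:
Gear k returns to start when N is a multiple of T_k.
All gears at start simultaneously when N is a common multiple of [11, 9, 7]; the smallest such N is lcm(11, 9, 7).
Start: lcm = T0 = 11
Fold in T1=9: gcd(11, 9) = 1; lcm(11, 9) = 11 * 9 / 1 = 99 / 1 = 99
Fold in T2=7: gcd(99, 7) = 1; lcm(99, 7) = 99 * 7 / 1 = 693 / 1 = 693
Full cycle length = 693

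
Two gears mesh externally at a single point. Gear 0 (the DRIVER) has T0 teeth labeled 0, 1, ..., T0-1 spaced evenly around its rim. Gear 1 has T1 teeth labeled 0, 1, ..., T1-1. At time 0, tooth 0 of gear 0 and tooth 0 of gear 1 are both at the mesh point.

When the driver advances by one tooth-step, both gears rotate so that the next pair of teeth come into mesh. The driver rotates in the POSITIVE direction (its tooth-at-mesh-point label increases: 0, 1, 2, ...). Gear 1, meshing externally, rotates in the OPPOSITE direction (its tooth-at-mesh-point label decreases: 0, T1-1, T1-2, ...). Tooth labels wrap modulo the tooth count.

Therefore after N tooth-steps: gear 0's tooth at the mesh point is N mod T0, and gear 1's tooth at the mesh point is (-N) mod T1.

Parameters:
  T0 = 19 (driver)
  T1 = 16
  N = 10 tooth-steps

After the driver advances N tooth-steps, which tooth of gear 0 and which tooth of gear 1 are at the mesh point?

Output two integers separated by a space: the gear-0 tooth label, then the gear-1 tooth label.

Gear 0 (driver, T0=19): tooth at mesh = N mod T0
  10 = 0 * 19 + 10, so 10 mod 19 = 10
  gear 0 tooth = 10
Gear 1 (driven, T1=16): tooth at mesh = (-N) mod T1
  10 = 0 * 16 + 10, so 10 mod 16 = 10
  (-10) mod 16 = (-10) mod 16 = 16 - 10 = 6
Mesh after 10 steps: gear-0 tooth 10 meets gear-1 tooth 6

Answer: 10 6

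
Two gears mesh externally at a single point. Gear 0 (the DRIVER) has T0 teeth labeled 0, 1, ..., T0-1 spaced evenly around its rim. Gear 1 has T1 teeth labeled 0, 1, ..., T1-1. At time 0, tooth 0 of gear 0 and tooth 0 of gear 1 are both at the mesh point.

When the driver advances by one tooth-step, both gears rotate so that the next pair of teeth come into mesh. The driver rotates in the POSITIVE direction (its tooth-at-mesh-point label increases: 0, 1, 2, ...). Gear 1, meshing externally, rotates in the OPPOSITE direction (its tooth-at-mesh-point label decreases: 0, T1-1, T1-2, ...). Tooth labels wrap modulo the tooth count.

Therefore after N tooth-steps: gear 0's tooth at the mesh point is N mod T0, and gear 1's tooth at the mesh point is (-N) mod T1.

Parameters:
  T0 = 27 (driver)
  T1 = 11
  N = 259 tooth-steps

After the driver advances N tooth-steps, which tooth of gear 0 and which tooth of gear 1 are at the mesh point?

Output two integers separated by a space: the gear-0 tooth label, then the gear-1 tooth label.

Answer: 16 5

Derivation:
Gear 0 (driver, T0=27): tooth at mesh = N mod T0
  259 = 9 * 27 + 16, so 259 mod 27 = 16
  gear 0 tooth = 16
Gear 1 (driven, T1=11): tooth at mesh = (-N) mod T1
  259 = 23 * 11 + 6, so 259 mod 11 = 6
  (-259) mod 11 = (-6) mod 11 = 11 - 6 = 5
Mesh after 259 steps: gear-0 tooth 16 meets gear-1 tooth 5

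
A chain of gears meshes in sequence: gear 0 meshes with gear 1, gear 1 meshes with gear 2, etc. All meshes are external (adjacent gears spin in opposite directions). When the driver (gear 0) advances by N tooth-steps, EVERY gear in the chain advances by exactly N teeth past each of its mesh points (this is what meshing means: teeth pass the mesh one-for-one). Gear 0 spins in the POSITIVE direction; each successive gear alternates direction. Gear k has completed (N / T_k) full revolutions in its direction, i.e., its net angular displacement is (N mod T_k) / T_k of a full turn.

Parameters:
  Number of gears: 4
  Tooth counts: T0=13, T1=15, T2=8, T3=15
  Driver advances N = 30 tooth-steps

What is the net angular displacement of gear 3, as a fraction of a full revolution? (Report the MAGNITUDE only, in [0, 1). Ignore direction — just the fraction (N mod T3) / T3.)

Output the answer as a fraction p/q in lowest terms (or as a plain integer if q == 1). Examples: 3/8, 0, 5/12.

Chain of 4 gears, tooth counts: [13, 15, 8, 15]
  gear 0: T0=13, direction=positive, advance = 30 mod 13 = 4 teeth = 4/13 turn
  gear 1: T1=15, direction=negative, advance = 30 mod 15 = 0 teeth = 0/15 turn
  gear 2: T2=8, direction=positive, advance = 30 mod 8 = 6 teeth = 6/8 turn
  gear 3: T3=15, direction=negative, advance = 30 mod 15 = 0 teeth = 0/15 turn
Gear 3: 30 mod 15 = 0
Fraction = 0 / 15 = 0/1 (gcd(0,15)=15) = 0

Answer: 0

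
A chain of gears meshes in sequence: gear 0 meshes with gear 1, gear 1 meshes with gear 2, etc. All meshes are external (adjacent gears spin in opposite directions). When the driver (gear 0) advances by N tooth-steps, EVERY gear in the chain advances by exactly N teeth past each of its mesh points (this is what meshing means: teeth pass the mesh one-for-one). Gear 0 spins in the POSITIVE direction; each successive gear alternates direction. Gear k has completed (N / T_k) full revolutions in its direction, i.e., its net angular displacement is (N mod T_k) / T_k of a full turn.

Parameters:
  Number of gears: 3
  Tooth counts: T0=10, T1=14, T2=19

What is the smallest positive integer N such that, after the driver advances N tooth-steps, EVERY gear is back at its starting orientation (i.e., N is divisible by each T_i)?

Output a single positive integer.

Gear k returns to start when N is a multiple of T_k.
All gears at start simultaneously when N is a common multiple of [10, 14, 19]; the smallest such N is lcm(10, 14, 19).
Start: lcm = T0 = 10
Fold in T1=14: gcd(10, 14) = 2; lcm(10, 14) = 10 * 14 / 2 = 140 / 2 = 70
Fold in T2=19: gcd(70, 19) = 1; lcm(70, 19) = 70 * 19 / 1 = 1330 / 1 = 1330
Full cycle length = 1330

Answer: 1330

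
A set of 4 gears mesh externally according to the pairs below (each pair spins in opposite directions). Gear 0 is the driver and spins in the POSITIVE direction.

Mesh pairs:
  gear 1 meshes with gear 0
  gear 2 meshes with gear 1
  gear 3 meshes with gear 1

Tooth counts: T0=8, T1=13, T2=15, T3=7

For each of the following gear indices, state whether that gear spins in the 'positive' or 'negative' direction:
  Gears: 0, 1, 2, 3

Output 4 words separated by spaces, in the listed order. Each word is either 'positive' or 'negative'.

Gear 0 (driver): positive (depth 0)
  gear 1: meshes with gear 0 -> depth 1 -> negative (opposite of gear 0)
  gear 2: meshes with gear 1 -> depth 2 -> positive (opposite of gear 1)
  gear 3: meshes with gear 1 -> depth 2 -> positive (opposite of gear 1)
Queried indices 0, 1, 2, 3 -> positive, negative, positive, positive

Answer: positive negative positive positive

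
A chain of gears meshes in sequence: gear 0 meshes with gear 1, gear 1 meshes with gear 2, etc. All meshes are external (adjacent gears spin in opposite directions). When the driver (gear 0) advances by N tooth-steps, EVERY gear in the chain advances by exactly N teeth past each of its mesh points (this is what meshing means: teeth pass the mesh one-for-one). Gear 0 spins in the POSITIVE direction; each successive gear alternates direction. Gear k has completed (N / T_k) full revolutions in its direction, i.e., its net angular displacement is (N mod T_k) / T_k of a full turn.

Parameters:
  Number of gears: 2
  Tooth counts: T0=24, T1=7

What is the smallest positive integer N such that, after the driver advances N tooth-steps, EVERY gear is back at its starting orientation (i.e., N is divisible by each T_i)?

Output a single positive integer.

Answer: 168

Derivation:
Gear k returns to start when N is a multiple of T_k.
All gears at start simultaneously when N is a common multiple of [24, 7]; the smallest such N is lcm(24, 7).
Start: lcm = T0 = 24
Fold in T1=7: gcd(24, 7) = 1; lcm(24, 7) = 24 * 7 / 1 = 168 / 1 = 168
Full cycle length = 168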